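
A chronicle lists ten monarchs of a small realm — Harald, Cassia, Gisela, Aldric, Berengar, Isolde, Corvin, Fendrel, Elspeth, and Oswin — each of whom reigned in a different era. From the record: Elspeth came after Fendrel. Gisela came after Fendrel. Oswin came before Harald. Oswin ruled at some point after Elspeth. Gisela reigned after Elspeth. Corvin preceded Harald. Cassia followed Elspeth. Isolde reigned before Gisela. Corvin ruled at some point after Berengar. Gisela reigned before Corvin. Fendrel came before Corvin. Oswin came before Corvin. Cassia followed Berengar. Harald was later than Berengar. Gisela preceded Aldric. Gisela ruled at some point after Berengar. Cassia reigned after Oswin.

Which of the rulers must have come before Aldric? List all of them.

Directly stated before Aldric: Gisela.
Berengar reaches Aldric via Berengar → Gisela → Aldric.
Elspeth reaches Aldric via Elspeth → Gisela → Aldric.
Fendrel reaches Aldric via Fendrel → Gisela → Aldric.
Likewise Isolde reaches Aldric by chaining the stated constraints.

Berengar, Elspeth, Fendrel, Gisela, Isolde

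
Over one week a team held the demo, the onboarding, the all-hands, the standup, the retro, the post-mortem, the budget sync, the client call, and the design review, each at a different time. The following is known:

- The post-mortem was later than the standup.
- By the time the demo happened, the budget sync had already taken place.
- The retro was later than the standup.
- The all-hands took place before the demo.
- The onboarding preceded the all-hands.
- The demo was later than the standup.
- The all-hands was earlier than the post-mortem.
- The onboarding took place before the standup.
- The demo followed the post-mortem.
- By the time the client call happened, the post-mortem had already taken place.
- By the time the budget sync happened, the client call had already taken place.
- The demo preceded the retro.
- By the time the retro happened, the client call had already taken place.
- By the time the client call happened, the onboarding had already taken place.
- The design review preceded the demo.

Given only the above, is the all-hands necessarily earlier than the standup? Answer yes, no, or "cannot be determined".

No chain of stated constraints runs from the all-hands to the standup, and none runs from the standup to the all-hands either.
So the relative order of the all-hands and the standup is not fixed by the given facts.

cannot be determined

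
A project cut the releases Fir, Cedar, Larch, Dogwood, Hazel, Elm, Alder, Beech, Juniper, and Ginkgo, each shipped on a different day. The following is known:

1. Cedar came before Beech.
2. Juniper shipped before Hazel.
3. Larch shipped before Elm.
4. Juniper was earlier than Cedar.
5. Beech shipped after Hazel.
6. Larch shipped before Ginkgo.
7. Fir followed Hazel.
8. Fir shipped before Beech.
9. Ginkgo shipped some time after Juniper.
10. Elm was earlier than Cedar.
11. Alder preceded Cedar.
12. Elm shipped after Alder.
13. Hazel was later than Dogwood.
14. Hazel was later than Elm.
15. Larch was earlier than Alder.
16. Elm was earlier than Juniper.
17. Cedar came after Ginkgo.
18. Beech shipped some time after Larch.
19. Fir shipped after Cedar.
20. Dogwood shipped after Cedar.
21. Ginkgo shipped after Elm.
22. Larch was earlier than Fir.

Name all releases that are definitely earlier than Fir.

Directly stated before Fir: Cedar, Hazel, and Larch.
Alder reaches Fir via Alder → Cedar → Fir.
Dogwood reaches Fir via Dogwood → Hazel → Fir.
Elm reaches Fir via Elm → Hazel → Fir.
Likewise Ginkgo and Juniper each reach Fir by chaining the stated constraints.
No chain forces Beech ahead of Fir.

Alder, Cedar, Dogwood, Elm, Ginkgo, Hazel, Juniper, Larch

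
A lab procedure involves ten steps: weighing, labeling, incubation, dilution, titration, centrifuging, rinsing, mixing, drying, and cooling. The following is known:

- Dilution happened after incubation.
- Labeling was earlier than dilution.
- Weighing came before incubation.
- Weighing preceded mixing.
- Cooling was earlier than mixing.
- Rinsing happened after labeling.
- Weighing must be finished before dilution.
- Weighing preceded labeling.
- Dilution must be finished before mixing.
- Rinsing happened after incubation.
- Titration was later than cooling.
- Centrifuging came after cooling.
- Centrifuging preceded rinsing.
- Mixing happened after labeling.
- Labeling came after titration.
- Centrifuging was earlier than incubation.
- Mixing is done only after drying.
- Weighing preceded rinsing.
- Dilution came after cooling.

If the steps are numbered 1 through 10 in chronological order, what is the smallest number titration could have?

Cooling must come before titration — 1 forced predecessor.
Nothing else is forced ahead of titration, so its earliest slot is position 1 + 1 = 2.

2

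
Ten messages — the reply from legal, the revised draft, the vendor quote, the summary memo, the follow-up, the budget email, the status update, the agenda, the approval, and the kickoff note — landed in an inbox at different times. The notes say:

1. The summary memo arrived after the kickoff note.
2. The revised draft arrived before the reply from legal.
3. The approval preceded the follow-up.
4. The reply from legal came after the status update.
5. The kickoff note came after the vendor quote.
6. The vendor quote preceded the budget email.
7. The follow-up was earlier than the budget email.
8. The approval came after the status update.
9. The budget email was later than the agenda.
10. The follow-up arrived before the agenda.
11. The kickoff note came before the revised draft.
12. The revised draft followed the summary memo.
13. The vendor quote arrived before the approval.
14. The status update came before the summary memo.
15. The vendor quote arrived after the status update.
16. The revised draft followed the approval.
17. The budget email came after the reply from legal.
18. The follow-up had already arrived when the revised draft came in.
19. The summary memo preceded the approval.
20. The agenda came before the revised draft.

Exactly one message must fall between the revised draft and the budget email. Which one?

Tracing the constraints gives the revised draft → the reply from legal → the budget email, so the reply from legal sits after the revised draft and before the budget email.
No other message is forced both after the revised draft and before the budget email.

the reply from legal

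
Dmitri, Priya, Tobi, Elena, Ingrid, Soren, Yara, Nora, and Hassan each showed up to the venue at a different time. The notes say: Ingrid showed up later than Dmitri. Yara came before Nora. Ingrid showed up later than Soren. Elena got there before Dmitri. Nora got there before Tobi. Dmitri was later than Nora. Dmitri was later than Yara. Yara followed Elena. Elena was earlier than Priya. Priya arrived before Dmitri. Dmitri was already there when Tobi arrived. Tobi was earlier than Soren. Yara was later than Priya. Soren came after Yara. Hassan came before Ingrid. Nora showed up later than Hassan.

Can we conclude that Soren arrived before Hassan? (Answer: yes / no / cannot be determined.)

no

Tracing the constraints gives Hassan → Nora → Tobi → Soren, so Hassan must come before Soren.
That means Soren cannot be before Hassan.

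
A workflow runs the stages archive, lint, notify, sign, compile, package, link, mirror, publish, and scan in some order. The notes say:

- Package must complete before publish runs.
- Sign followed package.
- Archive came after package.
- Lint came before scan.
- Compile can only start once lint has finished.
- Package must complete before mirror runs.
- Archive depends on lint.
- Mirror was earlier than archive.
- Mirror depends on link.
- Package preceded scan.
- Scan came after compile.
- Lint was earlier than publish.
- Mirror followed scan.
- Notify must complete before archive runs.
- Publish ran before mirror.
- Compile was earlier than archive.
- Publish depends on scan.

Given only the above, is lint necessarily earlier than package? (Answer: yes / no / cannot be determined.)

No chain of stated constraints runs from lint to package, and none runs from package to lint either.
So the relative order of lint and package is not fixed by the given facts.

cannot be determined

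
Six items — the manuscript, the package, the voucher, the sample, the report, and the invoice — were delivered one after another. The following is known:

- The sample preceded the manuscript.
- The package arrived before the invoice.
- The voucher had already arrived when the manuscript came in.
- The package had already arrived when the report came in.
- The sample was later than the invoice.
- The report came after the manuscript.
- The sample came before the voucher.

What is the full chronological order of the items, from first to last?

The constraints fix every adjacent pair, so only one ordering works:
the package → the invoice → the sample → the voucher → the manuscript → the report.

the package, the invoice, the sample, the voucher, the manuscript, the report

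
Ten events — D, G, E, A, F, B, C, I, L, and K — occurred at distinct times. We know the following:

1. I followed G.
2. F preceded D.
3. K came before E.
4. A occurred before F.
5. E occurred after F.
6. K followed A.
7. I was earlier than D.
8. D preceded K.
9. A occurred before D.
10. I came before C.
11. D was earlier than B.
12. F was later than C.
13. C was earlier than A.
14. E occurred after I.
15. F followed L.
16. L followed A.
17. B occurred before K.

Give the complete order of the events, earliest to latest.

G, I, C, A, L, F, D, B, K, E

The constraints fix every adjacent pair, so only one ordering works:
G → I → C → A → L → F → D → B → K → E.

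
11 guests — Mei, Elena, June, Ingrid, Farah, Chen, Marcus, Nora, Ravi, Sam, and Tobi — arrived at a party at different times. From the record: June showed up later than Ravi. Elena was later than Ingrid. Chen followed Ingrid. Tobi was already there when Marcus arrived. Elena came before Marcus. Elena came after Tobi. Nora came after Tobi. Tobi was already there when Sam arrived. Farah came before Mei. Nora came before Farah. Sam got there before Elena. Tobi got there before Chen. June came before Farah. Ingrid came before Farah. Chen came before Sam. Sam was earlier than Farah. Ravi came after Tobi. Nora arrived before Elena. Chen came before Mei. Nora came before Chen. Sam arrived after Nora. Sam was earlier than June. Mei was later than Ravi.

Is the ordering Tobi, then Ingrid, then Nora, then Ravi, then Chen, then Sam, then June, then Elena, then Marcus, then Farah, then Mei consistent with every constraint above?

yes

Check each stated constraint against the proposed order — e.g. Ingrid is ahead of Farah; Tobi is ahead of Marcus. Every pair is in the required order; nothing is violated.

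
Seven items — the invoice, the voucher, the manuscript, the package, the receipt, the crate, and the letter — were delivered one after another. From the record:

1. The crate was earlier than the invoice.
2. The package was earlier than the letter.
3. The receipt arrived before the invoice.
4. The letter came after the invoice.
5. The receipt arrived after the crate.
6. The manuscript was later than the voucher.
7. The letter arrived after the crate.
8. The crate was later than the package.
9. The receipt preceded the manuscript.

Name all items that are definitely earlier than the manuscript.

Directly stated before the manuscript: the receipt and the voucher.
The crate reaches the manuscript via the crate → the receipt → the manuscript.
The package reaches the manuscript via the package → the crate → the receipt → the manuscript.
No chain forces the invoice (or any of the others) ahead of the manuscript.

the crate, the package, the receipt, the voucher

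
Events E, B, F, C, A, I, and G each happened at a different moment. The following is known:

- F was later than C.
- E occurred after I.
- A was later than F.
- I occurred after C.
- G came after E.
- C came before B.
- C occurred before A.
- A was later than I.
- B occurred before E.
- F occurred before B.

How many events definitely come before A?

Directly stated before A: C, F, and I.
That's C, F, and I — 3 in all.

3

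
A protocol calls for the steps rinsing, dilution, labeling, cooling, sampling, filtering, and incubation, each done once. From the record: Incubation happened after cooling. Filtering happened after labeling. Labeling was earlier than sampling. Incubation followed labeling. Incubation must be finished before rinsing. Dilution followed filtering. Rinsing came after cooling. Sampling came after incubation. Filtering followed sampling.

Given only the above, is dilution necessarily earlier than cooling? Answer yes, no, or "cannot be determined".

no

Tracing the constraints gives cooling → incubation → sampling → filtering → dilution, so cooling must come before dilution.
That means dilution cannot be before cooling.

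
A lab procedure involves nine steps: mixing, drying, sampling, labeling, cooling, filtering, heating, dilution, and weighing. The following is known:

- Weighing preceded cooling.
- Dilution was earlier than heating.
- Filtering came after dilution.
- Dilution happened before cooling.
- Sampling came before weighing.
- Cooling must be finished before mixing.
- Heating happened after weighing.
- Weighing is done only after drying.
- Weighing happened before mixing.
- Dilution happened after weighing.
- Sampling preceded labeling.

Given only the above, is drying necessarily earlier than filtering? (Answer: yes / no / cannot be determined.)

Chain the constraints: drying → weighing → dilution → filtering. Each link is directly stated, so drying comes before filtering.

yes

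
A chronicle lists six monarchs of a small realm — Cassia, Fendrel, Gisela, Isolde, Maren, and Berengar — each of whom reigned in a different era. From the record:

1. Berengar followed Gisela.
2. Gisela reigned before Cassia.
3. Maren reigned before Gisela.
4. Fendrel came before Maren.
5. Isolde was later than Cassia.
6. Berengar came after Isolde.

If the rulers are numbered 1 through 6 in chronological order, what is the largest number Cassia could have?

Cassia must come before Berengar and Isolde — 2 rulers forced after them.
Everything else can be placed before Cassia in some valid order, so Cassia can sit as late as position 6 − 2 = 4.

4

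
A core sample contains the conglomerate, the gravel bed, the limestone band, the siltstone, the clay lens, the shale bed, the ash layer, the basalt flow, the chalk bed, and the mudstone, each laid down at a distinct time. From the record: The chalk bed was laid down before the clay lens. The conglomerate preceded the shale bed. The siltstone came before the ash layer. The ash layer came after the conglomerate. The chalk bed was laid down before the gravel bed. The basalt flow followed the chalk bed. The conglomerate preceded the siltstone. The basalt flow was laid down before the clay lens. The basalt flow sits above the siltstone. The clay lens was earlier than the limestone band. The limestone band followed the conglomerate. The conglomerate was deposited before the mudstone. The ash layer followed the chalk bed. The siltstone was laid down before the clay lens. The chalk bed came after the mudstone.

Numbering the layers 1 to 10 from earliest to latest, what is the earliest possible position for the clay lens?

6

The basalt flow, the chalk bed, the conglomerate, the mudstone, and the siltstone must all come before the clay lens — 5 forced predecessors.
Nothing else is forced ahead of the clay lens, so its earliest slot is position 5 + 1 = 6.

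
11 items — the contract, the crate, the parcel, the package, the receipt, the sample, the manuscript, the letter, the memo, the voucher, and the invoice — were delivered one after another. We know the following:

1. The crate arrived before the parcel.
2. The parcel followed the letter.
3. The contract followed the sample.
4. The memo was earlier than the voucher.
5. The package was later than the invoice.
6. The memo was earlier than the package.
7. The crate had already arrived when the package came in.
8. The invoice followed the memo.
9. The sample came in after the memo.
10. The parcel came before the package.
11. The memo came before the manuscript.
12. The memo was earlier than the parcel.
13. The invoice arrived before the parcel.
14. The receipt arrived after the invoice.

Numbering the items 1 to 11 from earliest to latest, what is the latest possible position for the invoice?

8

The invoice must come before the package, the parcel, and the receipt — 3 items forced after it.
Everything else can be placed before the invoice in some valid order, so the invoice can sit as late as position 11 − 3 = 8.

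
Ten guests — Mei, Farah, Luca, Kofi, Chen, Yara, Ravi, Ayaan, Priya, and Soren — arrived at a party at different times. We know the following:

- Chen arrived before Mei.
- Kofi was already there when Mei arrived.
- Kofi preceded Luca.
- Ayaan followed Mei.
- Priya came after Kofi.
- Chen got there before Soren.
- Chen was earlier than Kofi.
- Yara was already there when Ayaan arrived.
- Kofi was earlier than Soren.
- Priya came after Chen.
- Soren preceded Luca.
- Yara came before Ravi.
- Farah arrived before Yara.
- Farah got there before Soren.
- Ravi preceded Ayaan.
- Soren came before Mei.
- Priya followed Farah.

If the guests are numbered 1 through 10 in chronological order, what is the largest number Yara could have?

8

Yara must come before Ayaan and Ravi — 2 guests forced after them.
Everything else can be placed before Yara in some valid order, so Yara can sit as late as position 10 − 2 = 8.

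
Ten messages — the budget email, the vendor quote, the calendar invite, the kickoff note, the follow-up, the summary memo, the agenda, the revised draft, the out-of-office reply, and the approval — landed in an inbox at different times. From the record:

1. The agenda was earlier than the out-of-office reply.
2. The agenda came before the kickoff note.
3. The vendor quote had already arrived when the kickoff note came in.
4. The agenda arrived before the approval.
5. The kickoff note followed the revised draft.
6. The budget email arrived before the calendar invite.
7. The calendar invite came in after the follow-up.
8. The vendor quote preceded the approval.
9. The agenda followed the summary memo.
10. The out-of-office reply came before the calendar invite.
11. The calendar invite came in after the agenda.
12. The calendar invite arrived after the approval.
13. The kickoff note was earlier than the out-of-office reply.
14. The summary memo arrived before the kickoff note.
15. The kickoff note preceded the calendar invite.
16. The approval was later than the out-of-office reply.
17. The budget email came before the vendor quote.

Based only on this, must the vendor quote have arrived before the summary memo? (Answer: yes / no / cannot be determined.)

cannot be determined

No chain of stated constraints runs from the vendor quote to the summary memo, and none runs from the summary memo to the vendor quote either.
So the relative order of the vendor quote and the summary memo is not fixed by the given facts.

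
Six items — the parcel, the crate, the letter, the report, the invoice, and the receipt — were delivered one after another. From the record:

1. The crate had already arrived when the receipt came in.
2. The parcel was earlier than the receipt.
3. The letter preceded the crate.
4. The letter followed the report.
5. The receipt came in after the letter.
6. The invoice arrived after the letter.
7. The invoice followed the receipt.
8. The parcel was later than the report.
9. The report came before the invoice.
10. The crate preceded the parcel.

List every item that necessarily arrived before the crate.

Directly stated before the crate: the letter.
The report reaches the crate via the report → the letter → the crate.

the letter, the report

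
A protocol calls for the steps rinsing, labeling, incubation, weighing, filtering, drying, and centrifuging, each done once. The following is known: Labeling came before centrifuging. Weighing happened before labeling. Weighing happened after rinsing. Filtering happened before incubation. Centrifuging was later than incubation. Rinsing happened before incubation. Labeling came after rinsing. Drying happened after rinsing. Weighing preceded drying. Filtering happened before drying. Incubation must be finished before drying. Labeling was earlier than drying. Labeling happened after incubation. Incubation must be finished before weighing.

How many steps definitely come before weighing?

Directly stated before weighing: incubation and rinsing.
Filtering reaches weighing via filtering → incubation → weighing.
No chain forces labeling (or any of the others) ahead of weighing.
That's filtering, incubation, and rinsing — 3 in all.

3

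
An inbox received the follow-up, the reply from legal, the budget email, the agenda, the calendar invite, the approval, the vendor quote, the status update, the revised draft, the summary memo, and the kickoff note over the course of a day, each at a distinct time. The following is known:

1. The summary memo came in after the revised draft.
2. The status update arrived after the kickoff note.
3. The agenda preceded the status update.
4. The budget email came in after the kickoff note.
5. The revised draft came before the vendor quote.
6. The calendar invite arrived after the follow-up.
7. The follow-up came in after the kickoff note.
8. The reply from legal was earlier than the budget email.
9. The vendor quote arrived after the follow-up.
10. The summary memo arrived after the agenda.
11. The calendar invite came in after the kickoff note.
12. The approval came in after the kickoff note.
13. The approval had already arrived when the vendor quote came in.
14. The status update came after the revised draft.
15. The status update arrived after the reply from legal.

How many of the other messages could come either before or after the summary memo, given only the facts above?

Forced before the summary memo: the agenda and the revised draft.
That leaves the approval, the budget email, the calendar invite, the follow-up, the kickoff note, the reply from legal, the status update, and the vendor quote with no forced order relative to the summary memo — 8.

8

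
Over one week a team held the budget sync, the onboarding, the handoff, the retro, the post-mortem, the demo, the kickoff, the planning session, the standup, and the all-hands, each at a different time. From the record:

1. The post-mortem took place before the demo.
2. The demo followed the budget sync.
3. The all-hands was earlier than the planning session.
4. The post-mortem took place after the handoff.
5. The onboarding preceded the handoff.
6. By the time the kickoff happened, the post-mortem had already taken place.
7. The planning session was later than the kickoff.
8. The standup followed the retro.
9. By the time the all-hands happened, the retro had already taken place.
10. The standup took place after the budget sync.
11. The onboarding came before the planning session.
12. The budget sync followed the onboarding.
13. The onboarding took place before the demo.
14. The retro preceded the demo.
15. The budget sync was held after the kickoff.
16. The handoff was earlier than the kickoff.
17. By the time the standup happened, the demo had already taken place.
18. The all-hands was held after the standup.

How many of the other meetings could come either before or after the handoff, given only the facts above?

Forced before the handoff: the onboarding; forced after the handoff: the all-hands, the budget sync, the demo, the kickoff, the planning session, the post-mortem, and the standup.
That leaves the retro with no forced order relative to the handoff — 1.

1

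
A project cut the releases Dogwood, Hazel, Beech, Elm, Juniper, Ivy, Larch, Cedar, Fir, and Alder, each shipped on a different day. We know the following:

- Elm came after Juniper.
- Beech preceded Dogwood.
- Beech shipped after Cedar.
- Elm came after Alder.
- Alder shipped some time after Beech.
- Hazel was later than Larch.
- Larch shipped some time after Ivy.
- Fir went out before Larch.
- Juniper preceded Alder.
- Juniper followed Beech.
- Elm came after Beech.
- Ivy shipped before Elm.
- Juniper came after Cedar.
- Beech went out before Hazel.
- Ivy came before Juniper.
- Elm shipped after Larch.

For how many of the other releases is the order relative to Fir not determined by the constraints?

6

Forced after Fir: Elm, Hazel, and Larch.
That leaves Alder, Beech, Cedar, Dogwood, Ivy, and Juniper with no forced order relative to Fir — 6.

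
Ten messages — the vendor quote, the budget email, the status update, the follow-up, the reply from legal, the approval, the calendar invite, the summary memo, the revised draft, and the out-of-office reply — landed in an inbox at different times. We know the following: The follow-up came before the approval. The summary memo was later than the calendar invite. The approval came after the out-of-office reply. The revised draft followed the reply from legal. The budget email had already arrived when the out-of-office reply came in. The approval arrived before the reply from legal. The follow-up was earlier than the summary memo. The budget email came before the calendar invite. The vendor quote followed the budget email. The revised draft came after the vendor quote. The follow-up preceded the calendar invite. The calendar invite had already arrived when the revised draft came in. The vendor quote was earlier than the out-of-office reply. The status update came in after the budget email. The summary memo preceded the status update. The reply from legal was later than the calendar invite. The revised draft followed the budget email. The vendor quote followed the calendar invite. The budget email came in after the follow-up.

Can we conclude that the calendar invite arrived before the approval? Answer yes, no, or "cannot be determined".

Chain the constraints: the calendar invite → the vendor quote → the out-of-office reply → the approval. Each link is directly stated, so the calendar invite comes before the approval.

yes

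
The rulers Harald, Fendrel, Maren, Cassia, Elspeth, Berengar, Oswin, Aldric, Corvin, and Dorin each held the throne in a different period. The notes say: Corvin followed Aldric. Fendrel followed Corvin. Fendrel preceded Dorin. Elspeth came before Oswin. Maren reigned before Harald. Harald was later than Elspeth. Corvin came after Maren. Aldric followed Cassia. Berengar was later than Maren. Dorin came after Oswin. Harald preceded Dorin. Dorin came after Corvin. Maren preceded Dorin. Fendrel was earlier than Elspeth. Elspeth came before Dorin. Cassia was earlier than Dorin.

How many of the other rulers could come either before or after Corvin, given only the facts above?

1

Forced before Corvin: Aldric, Cassia, and Maren; forced after Corvin: Dorin, Elspeth, Fendrel, Harald, and Oswin.
That leaves Berengar with no forced order relative to Corvin — 1.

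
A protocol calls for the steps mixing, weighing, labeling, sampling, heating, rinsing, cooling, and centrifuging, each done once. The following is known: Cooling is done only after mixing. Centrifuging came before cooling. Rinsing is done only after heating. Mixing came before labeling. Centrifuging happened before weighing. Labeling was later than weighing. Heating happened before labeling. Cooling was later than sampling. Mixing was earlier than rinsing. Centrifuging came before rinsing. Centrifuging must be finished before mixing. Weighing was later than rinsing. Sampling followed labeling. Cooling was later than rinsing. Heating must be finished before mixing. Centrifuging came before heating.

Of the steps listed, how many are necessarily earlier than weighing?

4

Directly stated before weighing: centrifuging and rinsing.
Heating reaches weighing via heating → rinsing → weighing.
Mixing reaches weighing via mixing → rinsing → weighing.
That's centrifuging, heating, mixing, and rinsing — 4 in all.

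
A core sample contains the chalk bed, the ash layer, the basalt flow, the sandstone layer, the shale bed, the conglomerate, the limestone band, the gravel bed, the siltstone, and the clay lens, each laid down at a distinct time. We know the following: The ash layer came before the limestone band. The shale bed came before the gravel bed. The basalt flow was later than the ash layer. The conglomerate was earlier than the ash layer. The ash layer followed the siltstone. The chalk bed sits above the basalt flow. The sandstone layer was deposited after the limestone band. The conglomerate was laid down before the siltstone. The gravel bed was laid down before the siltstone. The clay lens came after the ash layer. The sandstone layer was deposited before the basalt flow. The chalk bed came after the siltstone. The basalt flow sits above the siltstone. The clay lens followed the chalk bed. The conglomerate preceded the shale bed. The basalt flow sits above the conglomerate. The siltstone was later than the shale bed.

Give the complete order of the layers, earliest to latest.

the conglomerate, the shale bed, the gravel bed, the siltstone, the ash layer, the limestone band, the sandstone layer, the basalt flow, the chalk bed, the clay lens

The constraints fix every adjacent pair, so only one ordering works:
the conglomerate → the shale bed → the gravel bed → the siltstone → the ash layer → the limestone band → the sandstone layer → the basalt flow → the chalk bed → the clay lens.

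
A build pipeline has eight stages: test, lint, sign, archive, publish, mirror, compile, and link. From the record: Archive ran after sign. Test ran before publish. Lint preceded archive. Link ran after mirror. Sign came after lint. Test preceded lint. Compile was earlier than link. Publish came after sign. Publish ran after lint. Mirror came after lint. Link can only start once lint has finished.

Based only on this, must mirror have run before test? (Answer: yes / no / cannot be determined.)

Tracing the constraints gives test → lint → mirror, so test must come before mirror.
That means mirror cannot be before test.

no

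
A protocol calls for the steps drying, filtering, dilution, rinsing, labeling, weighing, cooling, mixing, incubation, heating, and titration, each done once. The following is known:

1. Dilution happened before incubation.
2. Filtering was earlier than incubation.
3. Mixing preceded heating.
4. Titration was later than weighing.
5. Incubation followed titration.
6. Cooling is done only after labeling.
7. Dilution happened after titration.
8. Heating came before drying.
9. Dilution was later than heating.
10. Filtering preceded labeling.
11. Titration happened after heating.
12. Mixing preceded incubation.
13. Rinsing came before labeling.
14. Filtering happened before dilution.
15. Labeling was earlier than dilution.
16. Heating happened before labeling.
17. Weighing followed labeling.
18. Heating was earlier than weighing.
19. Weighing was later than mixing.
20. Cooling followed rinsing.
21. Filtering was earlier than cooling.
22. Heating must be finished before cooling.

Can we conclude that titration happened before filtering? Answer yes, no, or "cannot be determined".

no

Tracing the constraints gives filtering → labeling → weighing → titration, so filtering must come before titration.
That means titration cannot be before filtering.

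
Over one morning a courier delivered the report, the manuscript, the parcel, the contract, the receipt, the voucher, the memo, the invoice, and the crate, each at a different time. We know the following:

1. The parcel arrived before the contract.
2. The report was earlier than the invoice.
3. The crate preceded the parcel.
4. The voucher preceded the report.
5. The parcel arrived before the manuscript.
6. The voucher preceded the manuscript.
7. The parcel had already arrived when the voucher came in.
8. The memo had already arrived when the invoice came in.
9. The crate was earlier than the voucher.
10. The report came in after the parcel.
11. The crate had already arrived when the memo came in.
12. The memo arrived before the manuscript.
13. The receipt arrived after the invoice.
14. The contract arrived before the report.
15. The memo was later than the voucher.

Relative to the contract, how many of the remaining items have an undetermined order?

Forced before the contract: the crate and the parcel; forced after the contract: the invoice, the receipt, and the report.
That leaves the manuscript, the memo, and the voucher with no forced order relative to the contract — 3.

3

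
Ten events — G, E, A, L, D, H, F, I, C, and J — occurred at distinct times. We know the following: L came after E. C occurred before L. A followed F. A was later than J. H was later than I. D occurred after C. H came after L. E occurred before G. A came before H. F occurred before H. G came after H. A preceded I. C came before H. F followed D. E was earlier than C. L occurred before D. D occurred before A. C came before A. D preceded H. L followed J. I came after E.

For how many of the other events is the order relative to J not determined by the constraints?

2

Forced after J: A, D, F, G, H, I, and L.
That leaves C and E with no forced order relative to J — 2.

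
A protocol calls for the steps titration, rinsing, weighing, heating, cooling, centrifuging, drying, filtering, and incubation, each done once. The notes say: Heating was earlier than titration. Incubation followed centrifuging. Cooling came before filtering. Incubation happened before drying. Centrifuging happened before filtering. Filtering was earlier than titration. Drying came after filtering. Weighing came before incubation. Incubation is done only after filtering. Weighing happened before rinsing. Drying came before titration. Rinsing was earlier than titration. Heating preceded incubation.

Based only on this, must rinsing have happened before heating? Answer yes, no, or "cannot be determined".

cannot be determined

No chain of stated constraints runs from rinsing to heating, and none runs from heating to rinsing either.
So the relative order of rinsing and heating is not fixed by the given facts.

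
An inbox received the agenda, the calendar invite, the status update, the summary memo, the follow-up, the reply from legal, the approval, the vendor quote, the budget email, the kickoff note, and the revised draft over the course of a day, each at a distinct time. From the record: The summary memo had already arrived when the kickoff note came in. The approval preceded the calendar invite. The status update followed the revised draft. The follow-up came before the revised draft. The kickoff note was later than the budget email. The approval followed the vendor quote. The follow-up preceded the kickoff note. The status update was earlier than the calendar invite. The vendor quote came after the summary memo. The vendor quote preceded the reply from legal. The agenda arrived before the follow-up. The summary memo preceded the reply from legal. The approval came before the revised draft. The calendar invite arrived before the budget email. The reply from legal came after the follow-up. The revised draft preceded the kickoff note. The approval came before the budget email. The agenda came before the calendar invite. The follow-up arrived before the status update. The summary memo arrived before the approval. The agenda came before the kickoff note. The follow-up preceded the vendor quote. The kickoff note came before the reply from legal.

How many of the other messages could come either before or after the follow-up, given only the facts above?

Forced before the follow-up: the agenda; forced after the follow-up: the approval, the budget email, the calendar invite, the kickoff note, the reply from legal, the revised draft, the status update, and the vendor quote.
That leaves the summary memo with no forced order relative to the follow-up — 1.

1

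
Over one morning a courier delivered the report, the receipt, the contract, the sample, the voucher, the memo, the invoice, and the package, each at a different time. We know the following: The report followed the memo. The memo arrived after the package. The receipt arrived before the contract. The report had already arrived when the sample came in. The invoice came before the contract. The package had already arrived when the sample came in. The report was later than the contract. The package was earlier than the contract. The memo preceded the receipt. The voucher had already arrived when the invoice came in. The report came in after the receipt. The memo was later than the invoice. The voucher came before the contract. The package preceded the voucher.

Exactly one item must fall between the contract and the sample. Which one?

the report

Tracing the constraints gives the contract → the report → the sample, so the report sits after the contract and before the sample.
No other item is forced both after the contract and before the sample.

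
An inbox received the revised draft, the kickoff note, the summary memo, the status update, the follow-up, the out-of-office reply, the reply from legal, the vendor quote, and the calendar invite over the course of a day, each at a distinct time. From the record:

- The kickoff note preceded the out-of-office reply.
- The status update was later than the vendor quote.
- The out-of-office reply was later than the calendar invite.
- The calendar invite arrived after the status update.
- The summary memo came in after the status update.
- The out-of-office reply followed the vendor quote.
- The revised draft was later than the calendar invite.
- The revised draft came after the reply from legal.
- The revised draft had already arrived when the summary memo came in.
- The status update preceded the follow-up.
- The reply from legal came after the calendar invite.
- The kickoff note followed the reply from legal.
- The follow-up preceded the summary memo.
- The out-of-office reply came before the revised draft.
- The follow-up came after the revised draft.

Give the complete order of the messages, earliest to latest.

The constraints fix every adjacent pair, so only one ordering works:
the vendor quote → the status update → the calendar invite → the reply from legal → the kickoff note → the out-of-office reply → the revised draft → the follow-up → the summary memo.

the vendor quote, the status update, the calendar invite, the reply from legal, the kickoff note, the out-of-office reply, the revised draft, the follow-up, the summary memo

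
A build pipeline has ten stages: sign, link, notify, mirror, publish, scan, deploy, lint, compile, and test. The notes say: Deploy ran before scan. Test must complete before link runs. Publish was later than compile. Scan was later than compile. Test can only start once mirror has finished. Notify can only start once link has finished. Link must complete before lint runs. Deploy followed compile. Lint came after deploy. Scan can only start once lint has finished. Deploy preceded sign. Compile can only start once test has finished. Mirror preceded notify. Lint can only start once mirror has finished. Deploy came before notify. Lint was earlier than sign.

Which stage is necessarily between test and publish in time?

Tracing the constraints gives test → compile → publish, so compile sits after test and before publish.
No other stage is forced both after test and before publish.

compile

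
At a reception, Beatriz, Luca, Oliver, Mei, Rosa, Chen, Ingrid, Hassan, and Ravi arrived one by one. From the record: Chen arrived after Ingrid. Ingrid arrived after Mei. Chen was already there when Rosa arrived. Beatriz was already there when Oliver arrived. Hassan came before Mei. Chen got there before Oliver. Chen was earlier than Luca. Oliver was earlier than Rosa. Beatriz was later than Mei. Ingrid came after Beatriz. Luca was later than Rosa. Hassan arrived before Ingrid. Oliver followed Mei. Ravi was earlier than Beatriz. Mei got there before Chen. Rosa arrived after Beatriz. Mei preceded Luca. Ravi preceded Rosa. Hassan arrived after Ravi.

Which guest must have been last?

Every other guest has a chain of constraints placing them before Luca, so Luca is last.

Luca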